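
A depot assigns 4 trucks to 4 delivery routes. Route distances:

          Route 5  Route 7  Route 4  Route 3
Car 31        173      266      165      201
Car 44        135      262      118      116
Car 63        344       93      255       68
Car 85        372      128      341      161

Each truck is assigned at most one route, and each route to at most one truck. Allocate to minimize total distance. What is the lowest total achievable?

Min total: 487 km

Optimal: Car 31→Route 5 (173 km), Car 44→Route 4 (118 km), Car 63→Route 3 (68 km), Car 85→Route 7 (128 km) — total 173+118+68+128 = 487 km.
Row-greedy (each truck in turn takes its cheapest remaining route) gives 746 km, worse by 259.
Checked against all permutations: 487 km is optimal.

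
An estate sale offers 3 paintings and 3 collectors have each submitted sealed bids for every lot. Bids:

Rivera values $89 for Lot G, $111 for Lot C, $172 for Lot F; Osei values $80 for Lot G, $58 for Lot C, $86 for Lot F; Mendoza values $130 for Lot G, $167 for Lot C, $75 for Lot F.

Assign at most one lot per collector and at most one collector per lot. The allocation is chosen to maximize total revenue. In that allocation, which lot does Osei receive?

Osei receives Lot G.

Optimal: Rivera→Lot F ($172), Osei→Lot G ($80), Mendoza→Lot C ($167) — total 172+80+167 = $419.
Column-greedy (each lot in turn goes to its best remaining collector) gives $327, worse by 92.
Osei's own top lot is Lot F ($86), but forcing Osei→Lot F and reassigning the rest optimally gives only $342 — worse by 77.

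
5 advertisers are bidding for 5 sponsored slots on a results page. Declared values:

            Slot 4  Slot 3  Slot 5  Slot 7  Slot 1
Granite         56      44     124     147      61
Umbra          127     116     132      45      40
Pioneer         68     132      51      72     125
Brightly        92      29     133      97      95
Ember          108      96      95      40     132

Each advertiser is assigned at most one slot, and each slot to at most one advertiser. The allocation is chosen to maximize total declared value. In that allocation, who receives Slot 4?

Umbra receives Slot 4.

Optimal: Granite→Slot 7 ($147), Umbra→Slot 4 ($127), Pioneer→Slot 3 ($132), Brightly→Slot 5 ($133), Ember→Slot 1 ($132) — total 147+127+132+133+132 = $671.
Umbra's own top slot is Slot 5 ($132), but forcing Umbra→Slot 5 and reassigning the rest optimally gives only $635 — worse by 36.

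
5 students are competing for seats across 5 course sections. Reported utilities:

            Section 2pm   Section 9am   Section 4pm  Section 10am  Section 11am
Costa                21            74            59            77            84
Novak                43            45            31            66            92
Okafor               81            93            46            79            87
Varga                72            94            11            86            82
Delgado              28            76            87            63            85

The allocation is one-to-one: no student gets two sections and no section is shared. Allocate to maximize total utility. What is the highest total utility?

Maximum total: 431 points

Optimal: Costa→Section 10am (77 points), Novak→Section 11am (92 points), Okafor→Section 2pm (81 points), Varga→Section 9am (94 points), Delgado→Section 4pm (87 points) — total 77+92+81+94+87 = 431 points.
No other one-to-one assignment exceeds 431 points.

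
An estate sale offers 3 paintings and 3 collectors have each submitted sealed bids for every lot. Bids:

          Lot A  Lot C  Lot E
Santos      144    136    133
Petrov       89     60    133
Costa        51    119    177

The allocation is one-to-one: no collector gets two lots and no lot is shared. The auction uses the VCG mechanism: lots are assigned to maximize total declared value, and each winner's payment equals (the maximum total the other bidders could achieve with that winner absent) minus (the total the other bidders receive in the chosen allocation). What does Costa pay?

Efficient allocation: Santos→Lot C ($136), Petrov→Lot A ($89), Costa→Lot E ($177); total welfare W = $402.
Costa receives Lot E at value $177, so the others get W − 177 = $225.
Without Costa: best allocation of the remaining 2 bidders over all 3 lots is Santos→Lot A ($144), Petrov→Lot E ($133), total $277.
VCG payment = (others' best without Costa) − (others' welfare with Costa) = 277 − 225 = $52.

Costa pays $52.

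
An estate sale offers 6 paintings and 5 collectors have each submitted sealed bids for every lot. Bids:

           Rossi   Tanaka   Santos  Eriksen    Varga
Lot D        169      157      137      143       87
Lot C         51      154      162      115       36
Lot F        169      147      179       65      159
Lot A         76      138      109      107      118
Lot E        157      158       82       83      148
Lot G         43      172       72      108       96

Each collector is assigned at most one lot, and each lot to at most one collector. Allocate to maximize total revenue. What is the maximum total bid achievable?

Max total: $794

Optimal: Rossi→Lot F ($169), Tanaka→Lot G ($172), Santos→Lot C ($162), Eriksen→Lot D ($143), Varga→Lot E ($148) — total 169+172+162+143+148 = $794.
Column-greedy (each lot in turn goes to its best remaining collector) gives $711, worse by 83.
Next-best assignment: Rossi→Lot E, Tanaka→Lot G, Santos→Lot C, Eriksen→Lot D, Varga→Lot F = $793.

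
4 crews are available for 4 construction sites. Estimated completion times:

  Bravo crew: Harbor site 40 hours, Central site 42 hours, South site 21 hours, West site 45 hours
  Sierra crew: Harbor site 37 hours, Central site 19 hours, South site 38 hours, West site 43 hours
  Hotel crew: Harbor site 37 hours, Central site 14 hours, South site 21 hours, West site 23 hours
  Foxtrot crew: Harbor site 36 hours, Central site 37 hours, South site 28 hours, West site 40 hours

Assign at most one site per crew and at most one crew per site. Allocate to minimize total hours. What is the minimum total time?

Min total: 99 hours

Optimal: Bravo crew→South site (21 hours), Sierra crew→Central site (19 hours), Hotel crew→West site (23 hours), Foxtrot crew→Harbor site (36 hours) — total 21+19+23+36 = 99 hours.
Column-greedy (each site in turn goes to its cheapest remaining crew) gives 114 hours, worse by 15.
Next-best assignment: Bravo crew→Harbor site, Sierra crew→Central site, Hotel crew→West site, Foxtrot crew→South site = 110 hours.
Swapping Foxtrot crew↔Sierra crew (Foxtrot crew→Central site 37 hours, Sierra crew→Harbor site 37 hours) adds 19.
Checked against all permutations: 99 hours is optimal.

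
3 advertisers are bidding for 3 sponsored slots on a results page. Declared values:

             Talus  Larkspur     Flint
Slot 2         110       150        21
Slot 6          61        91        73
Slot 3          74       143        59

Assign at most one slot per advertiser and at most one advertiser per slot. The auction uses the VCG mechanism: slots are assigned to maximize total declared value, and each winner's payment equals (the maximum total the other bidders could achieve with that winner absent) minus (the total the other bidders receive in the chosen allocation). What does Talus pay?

Efficient allocation: Talus→Slot 2 ($110), Larkspur→Slot 3 ($143), Flint→Slot 6 ($73); total welfare W = $326.
Talus receives Slot 2 at value $110, so the others get W − 110 = $216.
Without Talus: best allocation of the remaining 2 bidders over all 3 slots is Larkspur→Slot 2 ($150), Flint→Slot 6 ($73), total $223.
VCG payment = (others' best without Talus) − (others' welfare with Talus) = 223 − 216 = $7.

Talus pays $7.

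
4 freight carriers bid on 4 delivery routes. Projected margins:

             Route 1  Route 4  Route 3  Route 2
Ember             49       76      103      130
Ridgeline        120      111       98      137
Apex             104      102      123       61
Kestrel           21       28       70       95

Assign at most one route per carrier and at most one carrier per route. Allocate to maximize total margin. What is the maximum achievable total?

Max total: $422k

This is a one-to-one assignment (maximum-weight bipartite matching).
Optimal: Ember→Route 2 ($130k), Ridgeline→Route 1 ($120k), Apex→Route 4 ($102k), Kestrel→Route 3 ($70k) — total 130+120+102+70 = $422k.
Column-greedy (each route in turn goes to its best remaining carrier) gives $420k, worse by 2.
Every other assignment is strictly worse.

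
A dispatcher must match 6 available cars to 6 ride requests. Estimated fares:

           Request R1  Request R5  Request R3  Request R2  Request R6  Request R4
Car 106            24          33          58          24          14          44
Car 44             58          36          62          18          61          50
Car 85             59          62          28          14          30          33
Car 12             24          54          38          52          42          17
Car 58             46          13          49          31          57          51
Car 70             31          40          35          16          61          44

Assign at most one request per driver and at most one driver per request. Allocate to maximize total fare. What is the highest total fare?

This is the linear assignment problem.
Optimal: Car 106→Request R3 ($58), Car 44→Request R1 ($58), Car 85→Request R5 ($62), Car 12→Request R2 ($52), Car 58→Request R4 ($51), Car 70→Request R6 ($61) — total 58+58+62+52+51+61 = $342.
Row-greedy (each driver in turn takes its best remaining request) gives $315, worse by 27.
Next-best assignment: Car 106→Request R3, Car 44→Request R1, Car 85→Request R5, Car 12→Request R2, Car 58→Request R6, Car 70→Request R4 = $331.
Every other assignment is strictly worse.

Max total: $342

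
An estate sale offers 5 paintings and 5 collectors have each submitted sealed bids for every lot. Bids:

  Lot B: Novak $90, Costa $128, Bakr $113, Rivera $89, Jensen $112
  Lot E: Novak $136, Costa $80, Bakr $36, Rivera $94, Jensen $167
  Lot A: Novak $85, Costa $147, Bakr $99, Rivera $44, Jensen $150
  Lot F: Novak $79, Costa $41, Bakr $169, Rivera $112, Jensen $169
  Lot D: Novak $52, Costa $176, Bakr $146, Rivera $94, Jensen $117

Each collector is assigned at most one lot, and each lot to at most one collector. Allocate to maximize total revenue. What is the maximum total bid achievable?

Optimal: Novak→Lot E ($136), Costa→Lot D ($176), Bakr→Lot F ($169), Rivera→Lot B ($89), Jensen→Lot A ($150) — total 136+176+169+89+150 = $720.
Max-entry greedy (repeatedly take the single best remaining cell) gives $646, worse by 74.
Next-best assignment: Novak→Lot E, Costa→Lot A, Bakr→Lot D, Rivera→Lot B, Jensen→Lot F = $687.
Every other assignment is strictly worse.

Max total: $720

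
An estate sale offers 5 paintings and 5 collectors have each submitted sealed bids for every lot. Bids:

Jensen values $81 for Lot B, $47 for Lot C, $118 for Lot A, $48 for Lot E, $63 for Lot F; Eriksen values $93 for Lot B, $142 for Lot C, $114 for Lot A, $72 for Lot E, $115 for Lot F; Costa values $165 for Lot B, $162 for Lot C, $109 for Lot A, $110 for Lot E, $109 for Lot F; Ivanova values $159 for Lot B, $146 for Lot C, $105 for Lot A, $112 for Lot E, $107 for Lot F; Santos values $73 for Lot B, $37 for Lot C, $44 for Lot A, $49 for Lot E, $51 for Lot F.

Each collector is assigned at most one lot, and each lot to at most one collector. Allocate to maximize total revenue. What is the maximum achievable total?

Optimal: Jensen→Lot A ($118), Eriksen→Lot F ($115), Costa→Lot C ($162), Ivanova→Lot B ($159), Santos→Lot E ($49) — total 118+115+162+159+49 = $603.
Row-greedy (each collector in turn takes its best remaining lot) gives $588, worse by 15.
Every other assignment is strictly worse.

Max total: $603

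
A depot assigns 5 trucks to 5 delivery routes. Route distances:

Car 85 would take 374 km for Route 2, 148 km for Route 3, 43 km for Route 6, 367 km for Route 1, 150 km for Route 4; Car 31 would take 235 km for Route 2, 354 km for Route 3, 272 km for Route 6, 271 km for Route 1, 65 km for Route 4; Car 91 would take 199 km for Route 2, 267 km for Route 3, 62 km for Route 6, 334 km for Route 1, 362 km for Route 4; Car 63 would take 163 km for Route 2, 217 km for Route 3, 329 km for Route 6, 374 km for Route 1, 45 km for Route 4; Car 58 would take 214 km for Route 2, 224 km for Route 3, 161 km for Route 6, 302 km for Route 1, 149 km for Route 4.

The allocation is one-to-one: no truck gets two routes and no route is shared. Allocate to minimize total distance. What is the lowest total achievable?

Minimum total: 740 km

Optimal: Car 85→Route 3 (148 km), Car 31→Route 1 (271 km), Car 91→Route 6 (62 km), Car 63→Route 4 (45 km), Car 58→Route 2 (214 km) — total 148+271+62+45+214 = 740 km.
Row-greedy (each truck in turn takes its cheapest remaining route) gives 826 km, worse by 86.
Swapping Car 85↔Car 63 (Car 85→Route 4 150 km, Car 63→Route 3 217 km) adds 174.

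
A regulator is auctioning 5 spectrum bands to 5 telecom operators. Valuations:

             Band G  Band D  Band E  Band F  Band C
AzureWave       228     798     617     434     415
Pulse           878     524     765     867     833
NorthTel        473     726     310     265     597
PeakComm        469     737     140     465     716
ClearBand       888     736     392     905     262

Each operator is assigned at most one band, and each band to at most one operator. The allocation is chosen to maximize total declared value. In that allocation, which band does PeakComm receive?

PeakComm receives Band C.

Optimal: AzureWave→Band E ($617M), Pulse→Band G ($878M), NorthTel→Band D ($726M), PeakComm→Band C ($716M), ClearBand→Band F ($905M) — total 617+878+726+716+905 = $3842M.
Max-entry greedy (repeatedly take the single best remaining cell) gives $3607M, worse by 235.
Next-best assignment: AzureWave→Band E, Pulse→Band F, NorthTel→Band D, PeakComm→Band C, ClearBand→Band G = $3814M.
Every other assignment is strictly worse.
PeakComm's own top band is Band D ($737M), but forcing PeakComm→Band D and reassigning the rest optimally gives only $3734M — worse by 108.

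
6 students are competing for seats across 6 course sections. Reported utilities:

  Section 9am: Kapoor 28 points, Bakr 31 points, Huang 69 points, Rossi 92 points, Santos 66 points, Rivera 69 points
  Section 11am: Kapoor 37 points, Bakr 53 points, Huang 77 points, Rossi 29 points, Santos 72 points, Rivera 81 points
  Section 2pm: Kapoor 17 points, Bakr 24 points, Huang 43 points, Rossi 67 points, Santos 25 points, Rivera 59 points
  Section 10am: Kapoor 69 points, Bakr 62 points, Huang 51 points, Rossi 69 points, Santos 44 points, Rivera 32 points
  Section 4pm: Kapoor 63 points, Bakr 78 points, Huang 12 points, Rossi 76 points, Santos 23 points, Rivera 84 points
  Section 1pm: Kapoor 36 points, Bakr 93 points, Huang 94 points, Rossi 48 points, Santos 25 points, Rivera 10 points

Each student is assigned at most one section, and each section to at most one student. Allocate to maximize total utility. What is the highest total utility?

Max total: 464 points

Optimal: Kapoor→Section 10am (69 points), Bakr→Section 4pm (78 points), Huang→Section 1pm (94 points), Rossi→Section 9am (92 points), Santos→Section 11am (72 points), Rivera→Section 2pm (59 points) — total 69+78+94+92+72+59 = 464 points.
Max-entry greedy (repeatedly take the single best remaining cell) gives 435 points, worse by 29.
Next-best assignment: Kapoor→Section 10am, Bakr→Section 1pm, Huang→Section 11am, Rossi→Section 2pm, Santos→Section 9am, Rivera→Section 4pm = 456 points.
No other one-to-one assignment exceeds 464 points.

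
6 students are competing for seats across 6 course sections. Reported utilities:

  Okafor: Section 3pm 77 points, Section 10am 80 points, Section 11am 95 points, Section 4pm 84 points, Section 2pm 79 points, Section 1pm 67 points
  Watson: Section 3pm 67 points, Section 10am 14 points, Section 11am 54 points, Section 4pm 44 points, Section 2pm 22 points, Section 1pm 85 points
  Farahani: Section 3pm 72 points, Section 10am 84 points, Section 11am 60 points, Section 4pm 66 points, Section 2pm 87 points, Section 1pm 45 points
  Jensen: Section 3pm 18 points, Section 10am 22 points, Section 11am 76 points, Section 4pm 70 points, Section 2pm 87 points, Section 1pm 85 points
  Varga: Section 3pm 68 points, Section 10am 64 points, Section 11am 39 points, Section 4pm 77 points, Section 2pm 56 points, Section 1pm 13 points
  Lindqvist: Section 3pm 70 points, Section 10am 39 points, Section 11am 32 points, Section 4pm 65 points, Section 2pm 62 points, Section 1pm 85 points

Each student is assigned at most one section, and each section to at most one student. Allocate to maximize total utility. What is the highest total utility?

Treat this as an assignment problem: match each student to one section.
Optimal: Okafor→Section 11am (95 points), Watson→Section 1pm (85 points), Farahani→Section 10am (84 points), Jensen→Section 2pm (87 points), Varga→Section 4pm (77 points), Lindqvist→Section 3pm (70 points) — total 95+85+84+87+77+70 = 498 points.
Column-greedy (each section in turn goes to its best remaining student) gives 461 points, worse by 37.
Next-best assignment: Okafor→Section 11am, Watson→Section 3pm, Farahani→Section 10am, Jensen→Section 2pm, Varga→Section 4pm, Lindqvist→Section 1pm = 495 points.

Max total: 498 points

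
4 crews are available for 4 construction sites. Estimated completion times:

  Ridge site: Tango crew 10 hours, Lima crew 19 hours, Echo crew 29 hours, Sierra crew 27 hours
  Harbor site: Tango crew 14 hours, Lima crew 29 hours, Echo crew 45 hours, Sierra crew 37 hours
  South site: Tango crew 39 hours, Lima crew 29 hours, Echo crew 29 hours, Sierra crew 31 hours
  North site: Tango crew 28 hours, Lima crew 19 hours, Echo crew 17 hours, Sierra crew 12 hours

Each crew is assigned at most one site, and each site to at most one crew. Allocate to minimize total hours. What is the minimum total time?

Min total: 74 hours

This is a one-to-one assignment (minimum-cost bipartite matching).
Optimal: Tango crew→Harbor site (14 hours), Lima crew→Ridge site (19 hours), Echo crew→South site (29 hours), Sierra crew→North site (12 hours) — total 14+19+29+12 = 74 hours.
Row-greedy (each crew in turn takes its cheapest remaining site) gives 95 hours, worse by 21.
Swapping Lima crew↔Tango crew (Lima crew→Harbor site 29 hours, Tango crew→Ridge site 10 hours) adds 6.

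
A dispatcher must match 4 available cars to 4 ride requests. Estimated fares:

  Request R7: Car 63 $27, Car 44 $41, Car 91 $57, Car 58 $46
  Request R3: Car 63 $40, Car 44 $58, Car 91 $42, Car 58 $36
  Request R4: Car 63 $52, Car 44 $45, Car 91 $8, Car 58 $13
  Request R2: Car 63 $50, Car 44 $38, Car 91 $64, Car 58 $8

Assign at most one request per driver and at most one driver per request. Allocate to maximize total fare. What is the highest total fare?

Optimal: Car 63→Request R4 ($52), Car 44→Request R3 ($58), Car 91→Request R2 ($64), Car 58→Request R7 ($46) — total 52+58+64+46 = $220.
Column-greedy (each request in turn goes to its best remaining driver) gives $175, worse by 45.
Next-best assignment: Car 63→Request R3, Car 44→Request R4, Car 91→Request R2, Car 58→Request R7 = $195.
Swapping Car 63↔Car 44 (Car 63→Request R3 $40, Car 44→Request R4 $45) loses 25.

Max total: $220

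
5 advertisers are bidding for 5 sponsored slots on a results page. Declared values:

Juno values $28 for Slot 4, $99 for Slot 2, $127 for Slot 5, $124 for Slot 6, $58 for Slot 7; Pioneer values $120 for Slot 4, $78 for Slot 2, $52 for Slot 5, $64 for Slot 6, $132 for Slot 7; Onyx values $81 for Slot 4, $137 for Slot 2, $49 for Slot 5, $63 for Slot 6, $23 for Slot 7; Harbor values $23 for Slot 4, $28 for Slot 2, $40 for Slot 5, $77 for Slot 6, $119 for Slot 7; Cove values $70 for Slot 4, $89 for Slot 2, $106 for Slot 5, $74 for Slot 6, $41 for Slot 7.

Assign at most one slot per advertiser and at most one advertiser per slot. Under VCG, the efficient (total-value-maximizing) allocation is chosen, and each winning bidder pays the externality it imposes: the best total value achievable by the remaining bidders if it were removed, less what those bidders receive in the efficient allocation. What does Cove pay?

Efficient allocation: Juno→Slot 6 ($124), Pioneer→Slot 4 ($120), Onyx→Slot 2 ($137), Harbor→Slot 7 ($119), Cove→Slot 5 ($106); total welfare W = $606.
Cove receives Slot 5 at value $106, so the others get W − 106 = $500.
Without Cove: best allocation of the remaining 4 bidders over all 5 slots is Juno→Slot 5 ($127), Pioneer→Slot 4 ($120), Onyx→Slot 2 ($137), Harbor→Slot 7 ($119), total $503.
VCG payment = (others' best without Cove) − (others' welfare with Cove) = 503 − 500 = $3.

Cove pays $3.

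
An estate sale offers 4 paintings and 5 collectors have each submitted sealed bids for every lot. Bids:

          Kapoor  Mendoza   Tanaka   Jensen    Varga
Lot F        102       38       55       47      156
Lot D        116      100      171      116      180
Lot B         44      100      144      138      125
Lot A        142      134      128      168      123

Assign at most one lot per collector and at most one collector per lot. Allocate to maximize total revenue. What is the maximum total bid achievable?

This is a one-to-one assignment (maximum-weight bipartite matching).
Optimal: Varga→Lot F ($156), Tanaka→Lot D ($171), Jensen→Lot B ($138), Kapoor→Lot A ($142) — total 156+171+138+142 = $607.
Row-greedy (each collector in turn takes its best remaining lot) gives $433, worse by 174.
Swapping Jensen↔Tanaka (Jensen→Lot D $116, Tanaka→Lot B $144) loses 49.

Maximum total: $607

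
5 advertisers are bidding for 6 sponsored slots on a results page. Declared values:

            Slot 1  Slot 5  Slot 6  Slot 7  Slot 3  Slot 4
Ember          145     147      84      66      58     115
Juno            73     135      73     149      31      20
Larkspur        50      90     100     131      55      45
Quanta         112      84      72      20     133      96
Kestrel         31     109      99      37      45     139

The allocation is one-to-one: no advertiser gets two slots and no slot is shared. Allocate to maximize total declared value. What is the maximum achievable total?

Optimal: Ember→Slot 1 ($145), Juno→Slot 5 ($135), Larkspur→Slot 7 ($131), Quanta→Slot 3 ($133), Kestrel→Slot 4 ($139) — total 145+135+131+133+139 = $683.
Max-entry greedy (repeatedly take the single best remaining cell) gives $668, worse by 15.
Swapping Ember↔Juno (Ember→Slot 5 $147, Juno→Slot 1 $73) loses 60.

Max total: $683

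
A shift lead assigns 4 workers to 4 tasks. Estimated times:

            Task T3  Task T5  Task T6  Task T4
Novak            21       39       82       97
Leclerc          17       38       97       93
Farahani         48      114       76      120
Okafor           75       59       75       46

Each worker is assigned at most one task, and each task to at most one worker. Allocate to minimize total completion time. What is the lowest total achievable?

Optimal: Novak→Task T5 (39 min), Leclerc→Task T3 (17 min), Farahani→Task T6 (76 min), Okafor→Task T4 (46 min) — total 39+17+76+46 = 178 min.
Column-greedy (each task in turn goes to its cheapest remaining worker) gives 251 min, worse by 73.

Min total: 178 min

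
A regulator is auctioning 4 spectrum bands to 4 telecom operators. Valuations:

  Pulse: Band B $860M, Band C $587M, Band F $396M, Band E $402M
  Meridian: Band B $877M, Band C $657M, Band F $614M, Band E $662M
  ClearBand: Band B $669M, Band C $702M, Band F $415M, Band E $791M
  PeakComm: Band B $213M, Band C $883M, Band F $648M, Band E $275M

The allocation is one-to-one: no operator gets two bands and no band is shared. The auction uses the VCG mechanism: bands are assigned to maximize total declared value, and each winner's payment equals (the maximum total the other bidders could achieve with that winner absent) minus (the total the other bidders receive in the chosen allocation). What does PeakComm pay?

Efficient allocation: Pulse→Band B ($860M), Meridian→Band F ($614M), ClearBand→Band E ($791M), PeakComm→Band C ($883M); total welfare W = $3148M.
PeakComm receives Band C at value $883M, so the others get W − 883 = $2265M.
Without PeakComm: best allocation of the remaining 3 bidders over all 4 bands is Pulse→Band B ($860M), Meridian→Band C ($657M), ClearBand→Band E ($791M), total $2308M.
VCG payment = (others' best without PeakComm) − (others' welfare with PeakComm) = 2308 − 2265 = $43M.

PeakComm pays $43M.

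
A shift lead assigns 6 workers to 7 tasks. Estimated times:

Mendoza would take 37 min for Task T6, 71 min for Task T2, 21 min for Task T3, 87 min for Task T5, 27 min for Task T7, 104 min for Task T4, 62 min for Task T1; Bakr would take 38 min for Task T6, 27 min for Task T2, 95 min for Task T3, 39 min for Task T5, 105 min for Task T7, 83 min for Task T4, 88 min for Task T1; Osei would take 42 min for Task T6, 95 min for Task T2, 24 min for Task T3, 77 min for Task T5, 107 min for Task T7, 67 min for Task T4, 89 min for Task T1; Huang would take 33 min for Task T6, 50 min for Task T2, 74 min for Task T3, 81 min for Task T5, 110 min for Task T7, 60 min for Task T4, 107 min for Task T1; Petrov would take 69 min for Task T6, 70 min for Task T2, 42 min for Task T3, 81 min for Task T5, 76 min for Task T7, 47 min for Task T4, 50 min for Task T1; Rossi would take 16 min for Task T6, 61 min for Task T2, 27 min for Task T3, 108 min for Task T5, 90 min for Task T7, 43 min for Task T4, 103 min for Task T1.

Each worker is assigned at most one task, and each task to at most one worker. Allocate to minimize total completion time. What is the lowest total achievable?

Optimal: Mendoza→Task T7 (27 min), Bakr→Task T5 (39 min), Osei→Task T3 (24 min), Huang→Task T2 (50 min), Petrov→Task T4 (47 min), Rossi→Task T6 (16 min) — total 27+39+24+50+47+16 = 203 min.
Row-greedy (each worker in turn takes its cheapest remaining task) gives 290 min, worse by 87.
Next-best assignment: Mendoza→Task T7, Bakr→Task T2, Osei→Task T3, Huang→Task T6, Petrov→Task T1, Rossi→Task T4 = 204 min.

Min total: 203 min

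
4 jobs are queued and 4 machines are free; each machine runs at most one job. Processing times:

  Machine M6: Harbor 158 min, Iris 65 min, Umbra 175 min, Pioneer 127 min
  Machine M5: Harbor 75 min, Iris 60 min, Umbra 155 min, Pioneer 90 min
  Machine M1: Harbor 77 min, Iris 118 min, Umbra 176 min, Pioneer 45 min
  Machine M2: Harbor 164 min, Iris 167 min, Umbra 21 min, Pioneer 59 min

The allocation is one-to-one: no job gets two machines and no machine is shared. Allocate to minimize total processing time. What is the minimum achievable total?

Min total: 206 min

Optimal: Harbor→Machine M5 (75 min), Iris→Machine M6 (65 min), Umbra→Machine M2 (21 min), Pioneer→Machine M1 (45 min) — total 75+65+21+45 = 206 min.
Min-entry greedy (repeatedly take the single cheapest remaining cell) gives 284 min, worse by 78.
Checked against all permutations: 206 min is optimal.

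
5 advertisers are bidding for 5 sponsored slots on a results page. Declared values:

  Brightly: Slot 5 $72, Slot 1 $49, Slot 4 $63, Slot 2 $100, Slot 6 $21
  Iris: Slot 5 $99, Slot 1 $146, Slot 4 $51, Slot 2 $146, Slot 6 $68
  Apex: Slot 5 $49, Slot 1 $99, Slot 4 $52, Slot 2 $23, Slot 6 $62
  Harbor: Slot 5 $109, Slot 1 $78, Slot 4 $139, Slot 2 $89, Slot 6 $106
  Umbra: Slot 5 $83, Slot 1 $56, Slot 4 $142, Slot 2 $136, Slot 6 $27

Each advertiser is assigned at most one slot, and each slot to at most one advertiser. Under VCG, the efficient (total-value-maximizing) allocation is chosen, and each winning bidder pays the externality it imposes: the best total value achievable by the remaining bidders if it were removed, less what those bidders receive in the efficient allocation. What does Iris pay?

Efficient allocation: Brightly→Slot 5 ($72), Iris→Slot 2 ($146), Apex→Slot 1 ($99), Harbor→Slot 6 ($106), Umbra→Slot 4 ($142); total welfare W = $565.
Iris receives Slot 2 at value $146, so the others get W − 146 = $419.
Without Iris: best allocation of the remaining 4 bidders over all 5 slots is Brightly→Slot 2 ($100), Apex→Slot 1 ($99), Harbor→Slot 5 ($109), Umbra→Slot 4 ($142), total $450.
VCG payment = (others' best without Iris) − (others' welfare with Iris) = 450 − 419 = $31.

Iris pays $31.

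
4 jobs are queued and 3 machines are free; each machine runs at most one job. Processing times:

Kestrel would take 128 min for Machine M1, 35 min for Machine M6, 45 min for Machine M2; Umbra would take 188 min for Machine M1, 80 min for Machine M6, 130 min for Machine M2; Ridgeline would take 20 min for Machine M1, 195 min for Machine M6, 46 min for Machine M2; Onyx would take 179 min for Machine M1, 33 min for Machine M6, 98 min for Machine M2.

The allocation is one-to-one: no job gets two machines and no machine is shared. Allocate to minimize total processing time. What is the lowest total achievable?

Optimal: Ridgeline→Machine M1 (20 min), Onyx→Machine M6 (33 min), Kestrel→Machine M2 (45 min) — total 20+33+45 = 98 min.
Row-greedy (each job in turn takes its cheapest remaining machine) gives 185 min, worse by 87.
Swapping Ridgeline↔Onyx (Ridgeline→Machine M6 195 min, Onyx→Machine M1 179 min) adds 321.

Minimum total: 98 min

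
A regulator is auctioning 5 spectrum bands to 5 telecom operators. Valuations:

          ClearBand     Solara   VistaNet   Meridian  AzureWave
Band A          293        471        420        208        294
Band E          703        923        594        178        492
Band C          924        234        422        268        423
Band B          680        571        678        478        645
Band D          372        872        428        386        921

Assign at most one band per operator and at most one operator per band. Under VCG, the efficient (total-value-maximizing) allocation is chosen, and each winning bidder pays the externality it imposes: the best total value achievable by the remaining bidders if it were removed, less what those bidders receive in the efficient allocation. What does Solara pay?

Efficient allocation: ClearBand→Band C ($924M), Solara→Band E ($923M), VistaNet→Band A ($420M), Meridian→Band B ($478M), AzureWave→Band D ($921M); total welfare W = $3666M.
Solara receives Band E at value $923M, so the others get W − 923 = $2743M.
Without Solara: best allocation of the remaining 4 bidders over all 5 bands is ClearBand→Band C ($924M), VistaNet→Band E ($594M), Meridian→Band B ($478M), AzureWave→Band D ($921M), total $2917M.
VCG payment = (others' best without Solara) − (others' welfare with Solara) = 2917 − 2743 = $174M.

Solara pays $174M.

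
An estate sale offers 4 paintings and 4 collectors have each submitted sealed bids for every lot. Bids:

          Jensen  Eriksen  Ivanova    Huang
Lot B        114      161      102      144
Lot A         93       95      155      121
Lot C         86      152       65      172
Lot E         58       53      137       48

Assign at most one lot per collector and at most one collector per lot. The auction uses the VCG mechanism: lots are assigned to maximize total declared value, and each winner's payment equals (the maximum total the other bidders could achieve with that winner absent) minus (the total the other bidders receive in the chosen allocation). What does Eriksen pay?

Efficient allocation: Jensen→Lot A ($93), Eriksen→Lot B ($161), Ivanova→Lot E ($137), Huang→Lot C ($172); total welfare W = $563.
Eriksen receives Lot B at value $161, so the others get W − 161 = $402.
Without Eriksen: best allocation of the remaining 3 bidders over all 4 lots is Jensen→Lot B ($114), Ivanova→Lot A ($155), Huang→Lot C ($172), total $441.
VCG payment = (others' best without Eriksen) − (others' welfare with Eriksen) = 441 − 402 = $39.

Eriksen pays $39.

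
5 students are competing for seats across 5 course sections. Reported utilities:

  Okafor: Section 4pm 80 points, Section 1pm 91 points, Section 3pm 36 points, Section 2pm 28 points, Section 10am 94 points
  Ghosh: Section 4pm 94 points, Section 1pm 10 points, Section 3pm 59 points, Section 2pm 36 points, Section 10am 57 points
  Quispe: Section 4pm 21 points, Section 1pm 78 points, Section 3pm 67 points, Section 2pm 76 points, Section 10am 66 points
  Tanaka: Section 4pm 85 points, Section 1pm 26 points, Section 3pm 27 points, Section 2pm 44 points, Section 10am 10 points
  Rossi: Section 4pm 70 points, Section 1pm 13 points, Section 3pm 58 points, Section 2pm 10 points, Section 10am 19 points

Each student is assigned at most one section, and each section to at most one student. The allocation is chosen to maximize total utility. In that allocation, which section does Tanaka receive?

Optimal: Okafor→Section 10am (94 points), Ghosh→Section 4pm (94 points), Quispe→Section 1pm (78 points), Tanaka→Section 2pm (44 points), Rossi→Section 3pm (58 points) — total 94+94+78+44+58 = 368 points.
Swapping Ghosh↔Tanaka (Ghosh→Section 2pm 36 points, Tanaka→Section 4pm 85 points) loses 17.
Every other assignment is strictly worse.
Tanaka's own top section is Section 4pm (85 points), but forcing Tanaka→Section 4pm and reassigning the rest optimally gives only 367 points — worse by 1.

Tanaka receives Section 2pm.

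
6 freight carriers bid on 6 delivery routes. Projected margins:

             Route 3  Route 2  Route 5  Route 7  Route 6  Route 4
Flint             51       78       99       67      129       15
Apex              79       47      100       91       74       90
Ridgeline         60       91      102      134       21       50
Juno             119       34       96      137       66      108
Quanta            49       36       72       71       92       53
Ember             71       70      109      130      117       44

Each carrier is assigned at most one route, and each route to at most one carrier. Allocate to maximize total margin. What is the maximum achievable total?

Max total: $631k

Optimal: Flint→Route 6 ($129k), Apex→Route 4 ($90k), Ridgeline→Route 2 ($91k), Juno→Route 3 ($119k), Quanta→Route 5 ($72k), Ember→Route 7 ($130k) — total 129+90+91+119+72+130 = $631k.
Max-entry greedy (repeatedly take the single best remaining cell) gives $605k, worse by 26.
No other one-to-one assignment exceeds $631k.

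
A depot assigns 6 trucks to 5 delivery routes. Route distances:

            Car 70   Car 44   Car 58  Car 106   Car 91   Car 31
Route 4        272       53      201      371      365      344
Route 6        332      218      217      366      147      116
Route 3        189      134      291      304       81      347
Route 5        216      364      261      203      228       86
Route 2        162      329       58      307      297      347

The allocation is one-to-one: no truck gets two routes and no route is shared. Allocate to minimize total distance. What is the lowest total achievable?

Minimum total: 511 km

Optimal: Car 44→Route 4 (53 km), Car 31→Route 6 (116 km), Car 91→Route 3 (81 km), Car 106→Route 5 (203 km), Car 58→Route 2 (58 km) — total 53+116+81+203+58 = 511 km.
Row-greedy (each truck in turn takes its cheapest remaining route) gives 716 km, worse by 205.
Next-best assignment: Car 44→Route 4, Car 31→Route 6, Car 91→Route 3, Car 70→Route 5, Car 58→Route 2 = 524 km.
Swapping Car 106↔Car 58 (Car 106→Route 2 307 km, Car 58→Route 5 261 km) adds 307.
Every other assignment is strictly worse.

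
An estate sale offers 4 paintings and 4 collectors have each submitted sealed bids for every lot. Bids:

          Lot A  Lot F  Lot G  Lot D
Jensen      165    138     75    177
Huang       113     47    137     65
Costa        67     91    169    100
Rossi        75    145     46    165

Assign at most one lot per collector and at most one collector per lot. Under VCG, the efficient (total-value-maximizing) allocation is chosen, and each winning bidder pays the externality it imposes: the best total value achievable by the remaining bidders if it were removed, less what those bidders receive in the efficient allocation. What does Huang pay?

Huang pays $8.

Efficient allocation: Jensen→Lot D ($177), Huang→Lot A ($113), Costa→Lot G ($169), Rossi→Lot F ($145); total welfare W = $604.
Huang receives Lot A at value $113, so the others get W − 113 = $491.
Without Huang: best allocation of the remaining 3 bidders over all 4 lots is Jensen→Lot A ($165), Costa→Lot G ($169), Rossi→Lot D ($165), total $499.
VCG payment = (others' best without Huang) − (others' welfare with Huang) = 499 − 491 = $8.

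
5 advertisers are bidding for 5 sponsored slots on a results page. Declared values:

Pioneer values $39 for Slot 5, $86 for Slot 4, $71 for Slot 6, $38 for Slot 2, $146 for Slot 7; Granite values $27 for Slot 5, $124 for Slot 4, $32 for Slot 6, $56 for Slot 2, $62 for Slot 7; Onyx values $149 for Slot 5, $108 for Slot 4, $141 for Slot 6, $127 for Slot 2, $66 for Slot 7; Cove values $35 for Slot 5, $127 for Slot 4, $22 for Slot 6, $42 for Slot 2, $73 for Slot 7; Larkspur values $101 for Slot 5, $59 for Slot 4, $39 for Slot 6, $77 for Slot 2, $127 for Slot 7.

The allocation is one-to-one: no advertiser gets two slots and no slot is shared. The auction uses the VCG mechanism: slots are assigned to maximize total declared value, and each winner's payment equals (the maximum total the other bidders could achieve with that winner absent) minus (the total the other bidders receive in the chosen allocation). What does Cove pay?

Cove pays $68.

Efficient allocation: Pioneer→Slot 7 ($146), Granite→Slot 2 ($56), Onyx→Slot 6 ($141), Cove→Slot 4 ($127), Larkspur→Slot 5 ($101); total welfare W = $571.
Cove receives Slot 4 at value $127, so the others get W − 127 = $444.
Without Cove: best allocation of the remaining 4 bidders over all 5 slots is Pioneer→Slot 7 ($146), Granite→Slot 4 ($124), Onyx→Slot 6 ($141), Larkspur→Slot 5 ($101), total $512.
VCG payment = (others' best without Cove) − (others' welfare with Cove) = 512 − 444 = $68.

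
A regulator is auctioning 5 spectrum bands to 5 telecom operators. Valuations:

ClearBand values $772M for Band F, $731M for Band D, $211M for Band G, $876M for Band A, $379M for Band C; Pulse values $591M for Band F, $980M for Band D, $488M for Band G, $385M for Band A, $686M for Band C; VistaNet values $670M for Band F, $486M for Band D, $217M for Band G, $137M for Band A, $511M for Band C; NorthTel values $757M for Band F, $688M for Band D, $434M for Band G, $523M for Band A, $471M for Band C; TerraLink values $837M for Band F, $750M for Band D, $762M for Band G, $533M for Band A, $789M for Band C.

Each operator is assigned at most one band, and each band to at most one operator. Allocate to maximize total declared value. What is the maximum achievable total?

Optimal: ClearBand→Band A ($876M), Pulse→Band D ($980M), VistaNet→Band C ($511M), NorthTel→Band F ($757M), TerraLink→Band G ($762M) — total 876+980+511+757+762 = $3886M.
Max-entry greedy (repeatedly take the single best remaining cell) gives $3638M, worse by 248.
Next-best assignment: ClearBand→Band A, Pulse→Band D, VistaNet→Band F, NorthTel→Band C, TerraLink→Band G = $3759M.

Max total: $3886M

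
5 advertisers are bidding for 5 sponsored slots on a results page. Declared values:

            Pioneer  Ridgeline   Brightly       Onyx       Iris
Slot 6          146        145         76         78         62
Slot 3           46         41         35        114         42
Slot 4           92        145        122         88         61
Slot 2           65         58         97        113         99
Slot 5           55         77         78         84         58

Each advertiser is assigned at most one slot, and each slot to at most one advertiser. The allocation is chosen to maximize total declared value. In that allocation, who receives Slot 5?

This is a one-to-one assignment (maximum-weight bipartite matching).
Optimal: Pioneer→Slot 6 ($146), Ridgeline→Slot 4 ($145), Brightly→Slot 5 ($78), Onyx→Slot 3 ($114), Iris→Slot 2 ($99) — total 146+145+78+114+99 = $582.
Row-greedy (each advertiser in turn takes its best remaining slot) gives $560, worse by 22.
Checked against all permutations: $582 is optimal.
Brightly's own top slot is Slot 4 ($122), but forcing Brightly→Slot 4 and reassigning the rest optimally gives only $558 — worse by 24.

Brightly receives Slot 5.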